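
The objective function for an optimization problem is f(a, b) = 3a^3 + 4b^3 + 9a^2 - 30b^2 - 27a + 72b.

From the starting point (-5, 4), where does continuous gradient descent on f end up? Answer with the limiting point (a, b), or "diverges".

f is separable, so gradient descent decouples: a follows -∂f/∂a, b follows -∂f/∂b.
∂f/∂a = 9(a - 1)(a + 3); at a=-5 this is 108, so a decreases.
∂f/∂b = 12(b - 3)(b - 2); at b=4 this is 24, so b decreases.
The a-coordinate has no critical point in that direction and runs off to infinity.

diverges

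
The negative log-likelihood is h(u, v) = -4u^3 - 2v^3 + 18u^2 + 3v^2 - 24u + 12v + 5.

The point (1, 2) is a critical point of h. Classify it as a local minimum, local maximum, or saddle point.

saddle point

The mixed partial ∂²h/∂u∂v is 0, so the Hessian at any point is diag(h_uu, h_vv) = diag(12(-2u + 3), 6(-2v + 1)).
At (1, 2): H = diag(12, -18).
The eigenvalues have opposite signs, so H is indefinite: a saddle point.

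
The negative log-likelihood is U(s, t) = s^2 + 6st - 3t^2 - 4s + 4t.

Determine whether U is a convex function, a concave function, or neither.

neither

U is quadratic, so its Hessian is the constant matrix H = [[2, 6], [6, -6]].
det(H) = -48, tr(H) = -4.
det(H) < 0, so H is indefinite: neither convex nor concave.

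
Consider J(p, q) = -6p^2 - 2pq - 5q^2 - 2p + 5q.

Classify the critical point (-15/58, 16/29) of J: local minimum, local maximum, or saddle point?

The Hessian of J is constant: H = [[-12, -2], [-2, -10]].
det(H) = (-12)·(-10) − (-2)² = 116.
det(H) > 0 and tr(H) = -22 < 0, so H is negative definite and the point is a local maximum.

local maximum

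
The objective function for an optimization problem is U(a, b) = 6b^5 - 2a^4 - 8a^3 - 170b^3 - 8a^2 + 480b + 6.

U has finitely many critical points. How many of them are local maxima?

4

U separates as a function of a plus a function of b, so ∇U=0 decouples.
∂U/∂a = -8a(a + 1)(a + 2) = 0 at a ∈ {-2, -1, 0}; ∂U/∂b = 30(b - 4)(b - 1)(b + 1)(b + 4) = 0 at b ∈ {-4, -1, 1, 4}.
The Hessian is diagonal: diag(U_aa, U_bb). Second derivatives: U_aa(-2)=-16, U_aa(-1)=8, U_aa(0)=-16; U_bb(-4)=-3600, U_bb(-1)=900, U_bb(1)=-900, U_bb(4)=3600.
Local maxima occur where both diagonal entries negative: (-2, -4), (-2, 1), (0, -4), (0, 1). Count: 4.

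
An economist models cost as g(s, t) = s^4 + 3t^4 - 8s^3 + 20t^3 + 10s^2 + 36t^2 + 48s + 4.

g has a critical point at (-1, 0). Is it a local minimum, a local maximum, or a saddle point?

The mixed partial ∂²g/∂s∂t is 0, so the Hessian at any point is diag(g_ss, g_tt) = diag(4(3s^2 - 12s + 5), 12(3t^2 + 10t + 6)).
At (-1, 0): H = diag(80, 72).
Both eigenvalues are positive, so H is positive definite: a local minimum.

local minimum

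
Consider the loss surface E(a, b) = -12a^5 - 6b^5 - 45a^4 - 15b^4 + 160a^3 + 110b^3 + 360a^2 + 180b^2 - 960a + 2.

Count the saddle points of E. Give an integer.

E separates as a function of a plus a function of b, so ∇E=0 decouples.
∂E/∂a = -60(a - 2)(a - 1)(a + 2)(a + 4) = 0 at a ∈ {-4, -2, 1, 2}; ∂E/∂b = -30b(b - 3)(b + 1)(b + 4) = 0 at b ∈ {-4, -1, 0, 3}.
The Hessian is diagonal: diag(E_aa, E_bb). Second derivatives: E_aa(-4)=3600, E_aa(-2)=-1440, E_aa(1)=900, E_aa(2)=-1440; E_bb(-4)=2520, E_bb(-1)=-360, E_bb(0)=360, E_bb(3)=-2520.
Saddle points occur where the two diagonal entries have opposite signs: (-4, -1), (-4, 3), (-2, -4), (-2, 0), (1, -1), (1, 3), (2, -4), (2, 0). Count: 8.

8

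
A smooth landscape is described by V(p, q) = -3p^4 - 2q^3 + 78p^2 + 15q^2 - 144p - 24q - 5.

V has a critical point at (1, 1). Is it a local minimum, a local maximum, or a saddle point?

The mixed partial ∂²V/∂p∂q is 0, so the Hessian at any point is diag(V_pp, V_qq) = diag(12(-3p^2 + 13), 6(-2q + 5)).
At (1, 1): H = diag(120, 18).
Both eigenvalues are positive, so H is positive definite: a local minimum.

local minimum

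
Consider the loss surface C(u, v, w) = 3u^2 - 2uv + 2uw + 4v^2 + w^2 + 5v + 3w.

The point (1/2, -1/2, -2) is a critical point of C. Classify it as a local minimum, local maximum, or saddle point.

The Hessian is constant: H = [[6, -2, 2], [-2, 8, 0], [2, 0, 2]].
Leading principal minors: Δ₁ = 6, Δ₂ = 44, Δ₃ = 56.
All leading minors are positive, so H is positive definite: a local minimum.

local minimum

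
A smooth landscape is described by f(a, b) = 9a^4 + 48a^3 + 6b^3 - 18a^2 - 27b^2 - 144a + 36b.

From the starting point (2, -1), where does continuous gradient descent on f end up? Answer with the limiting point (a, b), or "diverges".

diverges

f is separable, so gradient descent decouples: a follows -∂f/∂a, b follows -∂f/∂b.
∂f/∂a = 36(a - 1)(a + 1)(a + 4); at a=2 this is 648, so a decreases.
∂f/∂b = 18(b - 2)(b - 1); at b=-1 this is 108, so b decreases.
The b-coordinate has no critical point in that direction and runs off to infinity.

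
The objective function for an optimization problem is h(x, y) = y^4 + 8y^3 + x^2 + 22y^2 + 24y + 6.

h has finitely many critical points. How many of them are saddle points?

h separates as a function of x plus a function of y, so ∇h=0 decouples.
∂h/∂x = 2x = 0 at x ∈ {0}; ∂h/∂y = 4(y + 1)(y + 2)(y + 3) = 0 at y ∈ {-3, -2, -1}.
The Hessian is diagonal: diag(h_xx, h_yy). Second derivatives: h_xx(0)=2; h_yy(-3)=8, h_yy(-2)=-4, h_yy(-1)=8.
Saddle points occur where the two diagonal entries have opposite signs: (0, -2). Count: 1.

1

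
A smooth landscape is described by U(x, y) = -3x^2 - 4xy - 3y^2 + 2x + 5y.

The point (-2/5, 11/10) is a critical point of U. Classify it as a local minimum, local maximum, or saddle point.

The Hessian of U is constant: H = [[-6, -4], [-4, -6]].
det(H) = (-6)·(-6) − (-4)² = 20.
det(H) > 0 and tr(H) = -12 < 0, so H is negative definite and the point is a local maximum.

local maximum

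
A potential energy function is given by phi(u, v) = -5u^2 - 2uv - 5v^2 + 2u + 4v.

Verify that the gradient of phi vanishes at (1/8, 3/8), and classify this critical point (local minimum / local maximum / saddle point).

∇phi = (-10u - 2v + 2, -2u - 10v + 4); substituting (1/8, 3/8) gives ∇phi = (0, 0), so (1/8, 3/8) is indeed a critical point.
The Hessian of phi is constant: H = [[-10, -2], [-2, -10]].
det(H) = (-10)·(-10) − (-2)² = 96.
det(H) > 0 and tr(H) = -20 < 0, so H is negative definite and the point is a local maximum.

local maximum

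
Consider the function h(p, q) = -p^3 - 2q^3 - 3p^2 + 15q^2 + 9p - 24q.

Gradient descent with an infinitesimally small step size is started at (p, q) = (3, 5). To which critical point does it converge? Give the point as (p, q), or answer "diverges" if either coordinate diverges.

diverges

h is separable, so gradient descent decouples: p follows -∂h/∂p, q follows -∂h/∂q.
∂h/∂p = -3(p - 1)(p + 3); at p=3 this is -36, so p increases.
∂h/∂q = -6(q - 4)(q - 1); at q=5 this is -24, so q increases.
The p-coordinate has no critical point in that direction and runs off to infinity.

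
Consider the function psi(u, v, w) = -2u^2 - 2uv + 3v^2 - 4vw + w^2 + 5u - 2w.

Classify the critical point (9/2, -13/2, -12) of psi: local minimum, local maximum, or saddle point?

The Hessian is constant: H = [[-4, -2, 0], [-2, 6, -4], [0, -4, 2]].
Leading principal minors: Δ₁ = -4, Δ₂ = -28, Δ₃ = 8.
The minors fit neither the all-positive nor the alternating-sign pattern, so H is indefinite: a saddle point.

saddle point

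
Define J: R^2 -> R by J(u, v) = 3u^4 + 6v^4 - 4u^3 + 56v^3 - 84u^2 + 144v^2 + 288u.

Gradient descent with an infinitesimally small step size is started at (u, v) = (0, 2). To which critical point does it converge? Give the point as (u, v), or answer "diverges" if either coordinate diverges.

(-4, 0)

J is separable, so gradient descent decouples: u follows -∂J/∂u, v follows -∂J/∂v.
∂J/∂u = 12(u - 3)(u - 2)(u + 4); at u=0 this is 288, so u decreases.
∂J/∂v = 24v(v + 3)(v + 4); at v=2 this is 1440, so v decreases.
u converges to its nearest critical value -4 (a local min of the u-part); v converges to 0. The iterate converges to (-4, 0).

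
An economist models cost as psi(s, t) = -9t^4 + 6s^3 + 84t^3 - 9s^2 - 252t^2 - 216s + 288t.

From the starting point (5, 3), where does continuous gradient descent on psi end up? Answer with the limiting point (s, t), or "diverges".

psi is separable, so gradient descent decouples: s follows -∂psi/∂s, t follows -∂psi/∂t.
∂psi/∂s = 18(s - 4)(s + 3); at s=5 this is 144, so s decreases.
∂psi/∂t = -36(t - 4)(t - 2)(t - 1); at t=3 this is 72, so t decreases.
s converges to its nearest critical value 4 (a local min of the s-part); t converges to 2. The iterate converges to (4, 2).

(4, 2)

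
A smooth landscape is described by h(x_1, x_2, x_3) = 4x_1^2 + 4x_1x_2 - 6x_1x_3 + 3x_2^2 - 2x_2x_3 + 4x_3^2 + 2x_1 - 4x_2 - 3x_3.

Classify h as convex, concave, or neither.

h is quadratic, so its Hessian is the constant matrix H = [[8, 4, -6], [4, 6, -2], [-6, -2, 8]].
Leading principal minors: 8, 32, 104.
All positive ⇒ H ≻ 0 ⇒ convex.

convex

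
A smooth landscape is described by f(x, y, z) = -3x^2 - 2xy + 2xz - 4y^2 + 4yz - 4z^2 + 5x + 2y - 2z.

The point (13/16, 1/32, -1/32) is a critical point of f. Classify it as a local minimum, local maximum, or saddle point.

The Hessian is constant: H = [[-6, -2, 2], [-2, -8, 4], [2, 4, -8]].
Leading principal minors: Δ₁ = -6, Δ₂ = 44, Δ₃ = -256.
The minors alternate sign starting negative (−, +, −), so H is negative definite: a local maximum.

local maximum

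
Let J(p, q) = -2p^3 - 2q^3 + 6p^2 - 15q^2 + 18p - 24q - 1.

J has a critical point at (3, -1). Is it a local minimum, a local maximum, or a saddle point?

The mixed partial ∂²J/∂p∂q is 0, so the Hessian at any point is diag(J_pp, J_qq) = diag(12(-p + 1), -6(2q + 5)).
At (3, -1): H = diag(-24, -18).
Both eigenvalues are negative, so H is negative definite: a local maximum.

local maximum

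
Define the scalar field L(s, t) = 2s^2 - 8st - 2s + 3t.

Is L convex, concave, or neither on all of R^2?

L is quadratic, so its Hessian is the constant matrix H = [[4, -8], [-8, 0]].
det(H) = -64, tr(H) = 4.
det(H) < 0, so H is indefinite: neither convex nor concave.

neither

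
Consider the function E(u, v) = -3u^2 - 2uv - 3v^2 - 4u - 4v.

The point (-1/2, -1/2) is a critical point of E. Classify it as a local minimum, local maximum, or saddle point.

local maximum

The Hessian of E is constant: H = [[-6, -2], [-2, -6]].
det(H) = (-6)·(-6) − (-2)² = 32.
det(H) > 0 and tr(H) = -12 < 0, so H is negative definite and the point is a local maximum.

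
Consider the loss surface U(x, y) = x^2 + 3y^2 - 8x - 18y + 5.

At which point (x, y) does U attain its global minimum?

(4, 3)

U(x,y) separates as P(x) + Q(y) + 5, so its minimum is min P + min Q + 5.
P'(x) = 2x - 8 vanishes at x ∈ {4}; Q'(y) = 6y - 18 vanishes at y ∈ {3}.
Local minima of P (where P''>0): P(4)=-16. Local minima of Q: Q(3)=-27.
So the global minimum of U is P(4) + Q(3) + 5 = -16 − 27 + 5 = -38, attained at (4, 3).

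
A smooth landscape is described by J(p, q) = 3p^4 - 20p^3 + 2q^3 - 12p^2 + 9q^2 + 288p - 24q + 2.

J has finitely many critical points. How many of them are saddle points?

3

J separates as a function of p plus a function of q, so ∇J=0 decouples.
∂J/∂p = 12(p - 4)(p - 3)(p + 2) = 0 at p ∈ {-2, 3, 4}; ∂J/∂q = 6(q - 1)(q + 4) = 0 at q ∈ {-4, 1}.
The Hessian is diagonal: diag(J_pp, J_qq). Second derivatives: J_pp(-2)=360, J_pp(3)=-60, J_pp(4)=72; J_qq(-4)=-30, J_qq(1)=30.
Saddle points occur where the two diagonal entries have opposite signs: (-2, -4), (3, 1), (4, -4). Count: 3.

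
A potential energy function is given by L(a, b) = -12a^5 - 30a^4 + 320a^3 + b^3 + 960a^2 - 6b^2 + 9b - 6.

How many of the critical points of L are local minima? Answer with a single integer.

L separates as a function of a plus a function of b, so ∇L=0 decouples.
∂L/∂a = -60a(a - 4)(a + 2)(a + 4) = 0 at a ∈ {-4, -2, 0, 4}; ∂L/∂b = 3(b - 3)(b - 1) = 0 at b ∈ {1, 3}.
The Hessian is diagonal: diag(L_aa, L_bb). Second derivatives: L_aa(-4)=3840, L_aa(-2)=-1440, L_aa(0)=1920, L_aa(4)=-11520; L_bb(1)=-6, L_bb(3)=6.
Local minima occur where both diagonal entries positive: (-4, 3), (0, 3). Count: 2.

2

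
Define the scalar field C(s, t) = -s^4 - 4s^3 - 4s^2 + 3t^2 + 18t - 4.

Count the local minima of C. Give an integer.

C separates as a function of s plus a function of t, so ∇C=0 decouples.
∂C/∂s = -4s(s + 1)(s + 2) = 0 at s ∈ {-2, -1, 0}; ∂C/∂t = 6(t + 3) = 0 at t ∈ {-3}.
The Hessian is diagonal: diag(C_ss, C_tt). Second derivatives: C_ss(-2)=-8, C_ss(-1)=4, C_ss(0)=-8; C_tt(-3)=6.
Local minima occur where both diagonal entries positive: (-1, -3). Count: 1.

1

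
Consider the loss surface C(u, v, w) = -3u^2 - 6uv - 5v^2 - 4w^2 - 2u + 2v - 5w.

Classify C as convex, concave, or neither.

concave

C is quadratic, so its Hessian is the constant matrix H = [[-6, -6, 0], [-6, -10, 0], [0, 0, -8]].
Leading principal minors: -6, 24, -192.
Signs alternate −, +, − ⇒ H ≺ 0 ⇒ concave.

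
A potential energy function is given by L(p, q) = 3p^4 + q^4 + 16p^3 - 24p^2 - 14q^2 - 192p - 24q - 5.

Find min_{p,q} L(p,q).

-426

L(p,q) separates as A(p) + B(q) − 5, so its minimum is min A + min B − 5.
A'(p) = 12(p - 2)(p + 2)(p + 4) vanishes at p ∈ {-4, -2, 2}; B'(q) = 4(q - 3)(q + 1)(q + 2) vanishes at q ∈ {-2, -1, 3}.
Local minima of A (where A''>0): A(-4)=128, A(2)=-304. Local minima of B: B(-2)=8, B(3)=-117.
So the global minimum of L is A(2) + B(3) − 5 = -304 − 117 − 5 = -426, attained at (2, 3).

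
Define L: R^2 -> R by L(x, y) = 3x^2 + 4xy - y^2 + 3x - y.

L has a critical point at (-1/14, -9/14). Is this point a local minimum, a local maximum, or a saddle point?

saddle point

The Hessian of L is constant: H = [[6, 4], [4, -2]].
det(H) = 6·(-2) − 4² = -28.
Since det(H) < 0, H is indefinite and the critical point is a saddle point.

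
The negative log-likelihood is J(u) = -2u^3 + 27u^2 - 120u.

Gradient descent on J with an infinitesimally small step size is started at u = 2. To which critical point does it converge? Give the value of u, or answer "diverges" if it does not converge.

4

J'(u) = -6(u - 5)(u - 4), so J'(2) = -36.
Gradient descent moves in the -J' direction, i.e. u is increasing.
The nearest critical point in that direction is u = 4, where J'' = 6 > 0 (a local minimum). The iterate converges there.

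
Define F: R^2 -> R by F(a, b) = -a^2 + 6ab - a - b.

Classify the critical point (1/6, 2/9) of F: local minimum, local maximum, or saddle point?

The Hessian of F is constant: H = [[-2, 6], [6, 0]].
det(H) = (-2)·0 − 6² = -36.
Since det(H) < 0, H is indefinite and the critical point is a saddle point.

saddle point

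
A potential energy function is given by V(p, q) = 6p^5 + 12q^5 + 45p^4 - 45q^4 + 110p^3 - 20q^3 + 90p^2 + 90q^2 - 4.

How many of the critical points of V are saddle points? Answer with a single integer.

V separates as a function of p plus a function of q, so ∇V=0 decouples.
∂V/∂p = 30p(p + 1)(p + 2)(p + 3) = 0 at p ∈ {-3, -2, -1, 0}; ∂V/∂q = 60q(q - 3)(q - 1)(q + 1) = 0 at q ∈ {-1, 0, 1, 3}.
The Hessian is diagonal: diag(V_pp, V_qq). Second derivatives: V_pp(-3)=-180, V_pp(-2)=60, V_pp(-1)=-60, V_pp(0)=180; V_qq(-1)=-480, V_qq(0)=180, V_qq(1)=-240, V_qq(3)=1440.
Saddle points occur where the two diagonal entries have opposite signs: (-3, 0), (-3, 3), (-2, -1), (-2, 1), (-1, 0), (-1, 3), (0, -1), (0, 1). Count: 8.

8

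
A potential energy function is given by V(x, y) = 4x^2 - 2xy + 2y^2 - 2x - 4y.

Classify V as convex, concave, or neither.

convex

V is quadratic, so its Hessian is the constant matrix H = [[8, -2], [-2, 4]].
det(H) = 28, tr(H) = 12.
det(H) > 0 and tr(H) > 0, so H is positive definite everywhere: convex.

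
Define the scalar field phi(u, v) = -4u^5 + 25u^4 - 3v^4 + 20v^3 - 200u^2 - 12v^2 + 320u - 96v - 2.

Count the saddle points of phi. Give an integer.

6

phi separates as a function of u plus a function of v, so ∇phi=0 decouples.
∂phi/∂u = -20(u - 4)(u - 2)(u - 1)(u + 2) = 0 at u ∈ {-2, 1, 2, 4}; ∂phi/∂v = -12(v - 4)(v - 2)(v + 1) = 0 at v ∈ {-1, 2, 4}.
The Hessian is diagonal: diag(phi_uu, phi_vv). Second derivatives: phi_uu(-2)=1440, phi_uu(1)=-180, phi_uu(2)=160, phi_uu(4)=-720; phi_vv(-1)=-180, phi_vv(2)=72, phi_vv(4)=-120.
Saddle points occur where the two diagonal entries have opposite signs: (-2, -1), (-2, 4), (1, 2), (2, -1), (2, 4), (4, 2). Count: 6.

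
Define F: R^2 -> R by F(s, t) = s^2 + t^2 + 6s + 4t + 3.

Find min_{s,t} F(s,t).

-10

F(s,t) separates as P(s) + Q(t) + 3, so its minimum is min P + min Q + 3.
P'(s) = 2s + 6 vanishes at s ∈ {-3}; Q'(t) = 2(t + 2) vanishes at t ∈ {-2}.
Local minima of P (where P''>0): P(-3)=-9. Local minima of Q: Q(-2)=-4.
So the global minimum of F is P(-3) + Q(-2) + 3 = -9 − 4 + 3 = -10, attained at (-3, -2).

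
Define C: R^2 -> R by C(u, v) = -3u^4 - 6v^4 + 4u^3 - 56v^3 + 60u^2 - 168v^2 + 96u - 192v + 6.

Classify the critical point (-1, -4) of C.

The mixed partial ∂²C/∂u∂v is 0, so the Hessian at any point is diag(C_uu, C_vv) = diag(12(-3u^2 + 2u + 10), -24(3v^2 + 14v + 14)).
At (-1, -4): H = diag(60, -144).
The eigenvalues have opposite signs, so H is indefinite: a saddle point.

saddle point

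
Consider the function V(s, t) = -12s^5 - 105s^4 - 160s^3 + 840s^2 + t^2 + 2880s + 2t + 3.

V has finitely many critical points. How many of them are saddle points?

V separates as a function of s plus a function of t, so ∇V=0 decouples.
∂V/∂s = -60(s - 2)(s + 2)(s + 3)(s + 4) = 0 at s ∈ {-4, -3, -2, 2}; ∂V/∂t = 2(t + 1) = 0 at t ∈ {-1}.
The Hessian is diagonal: diag(V_ss, V_tt). Second derivatives: V_ss(-4)=720, V_ss(-3)=-300, V_ss(-2)=480, V_ss(2)=-7200; V_tt(-1)=2.
Saddle points occur where the two diagonal entries have opposite signs: (-3, -1), (2, -1). Count: 2.

2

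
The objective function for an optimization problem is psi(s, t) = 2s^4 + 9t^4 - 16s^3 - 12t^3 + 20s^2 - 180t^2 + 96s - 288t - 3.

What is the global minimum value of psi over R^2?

-2557

psi(s,t) separates as P(s) + Q(t) − 3, so its minimum is min P + min Q − 3.
P'(s) = 8(s - 4)(s - 3)(s + 1) vanishes at s ∈ {-1, 3, 4}; Q'(t) = 36(t - 4)(t + 1)(t + 2) vanishes at t ∈ {-2, -1, 4}.
Local minima of P (where P''>0): P(-1)=-58, P(4)=192. Local minima of Q: Q(-2)=96, Q(4)=-2496.
So the global minimum of psi is P(-1) + Q(4) − 3 = -58 − 2496 − 3 = -2557, attained at (-1, 4).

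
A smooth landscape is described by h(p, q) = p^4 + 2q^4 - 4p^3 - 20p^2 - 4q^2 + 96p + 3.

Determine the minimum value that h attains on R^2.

-278

h(p,q) separates as A(p) + B(q) + 3, so its minimum is min A + min B + 3.
A'(p) = 4(p - 4)(p - 2)(p + 3) vanishes at p ∈ {-3, 2, 4}; B'(q) = 8q(q - 1)(q + 1) vanishes at q ∈ {-1, 0, 1}.
Local minima of A (where A''>0): A(-3)=-279, A(4)=64. Local minima of B: B(-1)=-2, B(1)=-2.
So the global minimum of h is A(-3) + B(-1) + 3 = -279 − 2 + 3 = -278, attained at (-3, -1).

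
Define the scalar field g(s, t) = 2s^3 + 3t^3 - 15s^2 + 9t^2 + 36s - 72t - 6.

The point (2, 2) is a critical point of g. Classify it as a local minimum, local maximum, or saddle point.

The mixed partial ∂²g/∂s∂t is 0, so the Hessian at any point is diag(g_ss, g_tt) = diag(6(2s - 5), 18(t + 1)).
At (2, 2): H = diag(-6, 54).
The eigenvalues have opposite signs, so H is indefinite: a saddle point.

saddle point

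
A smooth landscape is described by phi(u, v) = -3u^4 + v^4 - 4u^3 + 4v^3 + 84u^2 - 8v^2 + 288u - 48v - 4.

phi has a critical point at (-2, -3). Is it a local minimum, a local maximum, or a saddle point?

local minimum

The mixed partial ∂²phi/∂u∂v is 0, so the Hessian at any point is diag(phi_uu, phi_vv) = diag(12(-3u^2 - 2u + 14), 4(3v^2 + 6v - 4)).
At (-2, -3): H = diag(72, 20).
Both eigenvalues are positive, so H is positive definite: a local minimum.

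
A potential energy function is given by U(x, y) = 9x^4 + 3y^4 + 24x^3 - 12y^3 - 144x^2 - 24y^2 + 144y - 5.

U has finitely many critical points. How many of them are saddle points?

4

U separates as a function of x plus a function of y, so ∇U=0 decouples.
∂U/∂x = 36x(x - 2)(x + 4) = 0 at x ∈ {-4, 0, 2}; ∂U/∂y = 12(y - 3)(y - 2)(y + 2) = 0 at y ∈ {-2, 2, 3}.
The Hessian is diagonal: diag(U_xx, U_yy). Second derivatives: U_xx(-4)=864, U_xx(0)=-288, U_xx(2)=432; U_yy(-2)=240, U_yy(2)=-48, U_yy(3)=60.
Saddle points occur where the two diagonal entries have opposite signs: (-4, 2), (0, -2), (0, 3), (2, 2). Count: 4.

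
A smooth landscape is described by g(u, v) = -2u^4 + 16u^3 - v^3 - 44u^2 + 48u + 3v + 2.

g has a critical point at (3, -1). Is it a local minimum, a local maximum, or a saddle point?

The mixed partial ∂²g/∂u∂v is 0, so the Hessian at any point is diag(g_uu, g_vv) = diag(8(-3u^2 + 12u - 11), -6v).
At (3, -1): H = diag(-16, 6).
The eigenvalues have opposite signs, so H is indefinite: a saddle point.

saddle point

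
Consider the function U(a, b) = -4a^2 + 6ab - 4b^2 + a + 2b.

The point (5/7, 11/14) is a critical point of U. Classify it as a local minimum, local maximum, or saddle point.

local maximum

The Hessian of U is constant: H = [[-8, 6], [6, -8]].
det(H) = (-8)·(-8) − 6² = 28.
det(H) > 0 and tr(H) = -16 < 0, so H is negative definite and the point is a local maximum.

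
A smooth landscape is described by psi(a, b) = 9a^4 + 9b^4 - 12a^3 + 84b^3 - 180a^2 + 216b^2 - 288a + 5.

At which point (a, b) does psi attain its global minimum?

(4, 0)

psi(a,b) separates as P(a) + Q(b) + 5, so its minimum is min P + min Q + 5.
P'(a) = 36(a - 4)(a + 1)(a + 2) vanishes at a ∈ {-2, -1, 4}; Q'(b) = 36b(b + 3)(b + 4) vanishes at b ∈ {-4, -3, 0}.
Local minima of P (where P''>0): P(-2)=96, P(4)=-2496. Local minima of Q: Q(-4)=384, Q(0)=0.
So the global minimum of psi is P(4) + Q(0) + 5 = -2496 + 0 + 5 = -2491, attained at (4, 0).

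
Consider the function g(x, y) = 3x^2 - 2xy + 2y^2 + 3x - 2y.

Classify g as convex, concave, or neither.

g is quadratic, so its Hessian is the constant matrix H = [[6, -2], [-2, 4]].
det(H) = 20, tr(H) = 10.
det(H) > 0 and tr(H) > 0, so H is positive definite everywhere: convex.

convex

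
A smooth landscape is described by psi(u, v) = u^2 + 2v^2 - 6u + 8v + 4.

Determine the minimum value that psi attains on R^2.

psi(u,v) separates as P(u) + Q(v) + 4, so its minimum is min P + min Q + 4.
P'(u) = 2u - 6 vanishes at u ∈ {3}; Q'(v) = 4v + 8 vanishes at v ∈ {-2}.
Local minima of P (where P''>0): P(3)=-9. Local minima of Q: Q(-2)=-8.
So the global minimum of psi is P(3) + Q(-2) + 4 = -9 − 8 + 4 = -13, attained at (3, -2).

-13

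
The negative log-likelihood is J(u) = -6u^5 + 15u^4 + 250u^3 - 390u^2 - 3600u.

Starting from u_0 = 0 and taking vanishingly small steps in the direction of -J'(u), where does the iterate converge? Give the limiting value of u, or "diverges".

J'(u) = -30(u - 5)(u - 3)(u + 2)(u + 4), so J'(0) = -3600.
Gradient descent moves in the -J' direction, i.e. u is increasing.
The nearest critical point in that direction is u = 3, where J'' = 2100 > 0 (a local minimum). The iterate converges there.

3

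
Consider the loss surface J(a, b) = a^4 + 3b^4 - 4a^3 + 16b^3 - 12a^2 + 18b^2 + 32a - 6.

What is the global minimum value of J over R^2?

J(a,b) separates as P(a) + Q(b) − 6, so its minimum is min P + min Q − 6.
P'(a) = 4(a - 4)(a - 1)(a + 2) vanishes at a ∈ {-2, 1, 4}; Q'(b) = 12b(b + 1)(b + 3) vanishes at b ∈ {-3, -1, 0}.
Local minima of P (where P''>0): P(-2)=-64, P(4)=-64. Local minima of Q: Q(-3)=-27, Q(0)=0.
So the global minimum of J is P(-2) + Q(-3) − 6 = -64 − 27 − 6 = -97, attained at (-2, -3).

-97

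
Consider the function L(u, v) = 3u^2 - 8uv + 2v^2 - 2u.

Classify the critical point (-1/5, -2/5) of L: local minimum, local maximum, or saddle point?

The Hessian of L is constant: H = [[6, -8], [-8, 4]].
det(H) = 6·4 − (-8)² = -40.
Since det(H) < 0, H is indefinite and the critical point is a saddle point.

saddle point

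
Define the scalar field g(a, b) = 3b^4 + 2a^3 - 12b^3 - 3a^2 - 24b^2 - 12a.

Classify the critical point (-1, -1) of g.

The mixed partial ∂²g/∂a∂b is 0, so the Hessian at any point is diag(g_aa, g_bb) = diag(6(2a - 1), 12(3b^2 - 6b - 4)).
At (-1, -1): H = diag(-18, 60).
The eigenvalues have opposite signs, so H is indefinite: a saddle point.

saddle point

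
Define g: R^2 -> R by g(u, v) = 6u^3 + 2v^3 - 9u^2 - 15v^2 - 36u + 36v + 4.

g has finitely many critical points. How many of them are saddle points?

g separates as a function of u plus a function of v, so ∇g=0 decouples.
∂g/∂u = 18(u - 2)(u + 1) = 0 at u ∈ {-1, 2}; ∂g/∂v = 6(v - 3)(v - 2) = 0 at v ∈ {2, 3}.
The Hessian is diagonal: diag(g_uu, g_vv). Second derivatives: g_uu(-1)=-54, g_uu(2)=54; g_vv(2)=-6, g_vv(3)=6.
Saddle points occur where the two diagonal entries have opposite signs: (-1, 3), (2, 2). Count: 2.

2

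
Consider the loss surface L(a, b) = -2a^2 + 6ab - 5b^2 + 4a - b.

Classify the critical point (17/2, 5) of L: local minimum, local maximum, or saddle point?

local maximum

The Hessian of L is constant: H = [[-4, 6], [6, -10]].
det(H) = (-4)·(-10) − 6² = 4.
det(H) > 0 and tr(H) = -14 < 0, so H is negative definite and the point is a local maximum.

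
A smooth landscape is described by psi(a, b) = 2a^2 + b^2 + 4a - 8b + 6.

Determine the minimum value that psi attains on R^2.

-12

psi(a,b) separates as P(a) + Q(b) + 6, so its minimum is min P + min Q + 6.
P'(a) = 4a + 4 vanishes at a ∈ {-1}; Q'(b) = 2b - 8 vanishes at b ∈ {4}.
Local minima of P (where P''>0): P(-1)=-2. Local minima of Q: Q(4)=-16.
So the global minimum of psi is P(-1) + Q(4) + 6 = -2 − 16 + 6 = -12, attained at (-1, 4).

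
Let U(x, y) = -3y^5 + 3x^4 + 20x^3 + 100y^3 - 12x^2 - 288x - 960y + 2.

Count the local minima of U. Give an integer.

U separates as a function of x plus a function of y, so ∇U=0 decouples.
∂U/∂x = 12(x - 2)(x + 3)(x + 4) = 0 at x ∈ {-4, -3, 2}; ∂U/∂y = -15(y - 4)(y - 2)(y + 2)(y + 4) = 0 at y ∈ {-4, -2, 2, 4}.
The Hessian is diagonal: diag(U_xx, U_yy). Second derivatives: U_xx(-4)=72, U_xx(-3)=-60, U_xx(2)=360; U_yy(-4)=1440, U_yy(-2)=-720, U_yy(2)=720, U_yy(4)=-1440.
Local minima occur where both diagonal entries positive: (-4, -4), (-4, 2), (2, -4), (2, 2). Count: 4.

4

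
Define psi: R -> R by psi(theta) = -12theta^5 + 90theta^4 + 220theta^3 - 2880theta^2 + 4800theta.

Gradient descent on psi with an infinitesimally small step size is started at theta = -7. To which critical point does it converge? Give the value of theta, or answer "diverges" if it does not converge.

-4

psi'(theta) = -60(theta - 5)(theta - 4)(theta - 1)(theta + 4), so psi'(-7) = -190080.
Gradient descent moves in the -psi' direction, i.e. theta is increasing.
The nearest critical point in that direction is theta = -4, where psi'' = 21600 > 0 (a local minimum). The iterate converges there.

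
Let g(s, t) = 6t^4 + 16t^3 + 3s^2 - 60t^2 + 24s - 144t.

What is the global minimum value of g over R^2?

-352

g(s,t) separates as P(s) + Q(t), so its minimum is min P + min Q.
P'(s) = 6s + 24 vanishes at s ∈ {-4}; Q'(t) = 24(t - 2)(t + 1)(t + 3) vanishes at t ∈ {-3, -1, 2}.
Local minima of P (where P''>0): P(-4)=-48. Local minima of Q: Q(-3)=-54, Q(2)=-304.
So the global minimum of g is P(-4) + Q(2) = -48 − 304 = -352, attained at (-4, 2).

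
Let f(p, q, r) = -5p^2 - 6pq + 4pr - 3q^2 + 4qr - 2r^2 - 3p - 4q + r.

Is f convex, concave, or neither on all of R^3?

f is quadratic, so its Hessian is the constant matrix H = [[-10, -6, 4], [-6, -6, 4], [4, 4, -4]].
Leading principal minors: -10, 24, -32.
Signs alternate −, +, − ⇒ H ≺ 0 ⇒ concave.

concave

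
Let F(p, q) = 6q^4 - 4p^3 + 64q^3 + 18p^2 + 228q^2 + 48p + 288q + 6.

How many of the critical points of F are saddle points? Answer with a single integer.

F separates as a function of p plus a function of q, so ∇F=0 decouples.
∂F/∂p = -12(p - 4)(p + 1) = 0 at p ∈ {-1, 4}; ∂F/∂q = 24(q + 1)(q + 3)(q + 4) = 0 at q ∈ {-4, -3, -1}.
The Hessian is diagonal: diag(F_pp, F_qq). Second derivatives: F_pp(-1)=60, F_pp(4)=-60; F_qq(-4)=72, F_qq(-3)=-48, F_qq(-1)=144.
Saddle points occur where the two diagonal entries have opposite signs: (-1, -3), (4, -4), (4, -1). Count: 3.

3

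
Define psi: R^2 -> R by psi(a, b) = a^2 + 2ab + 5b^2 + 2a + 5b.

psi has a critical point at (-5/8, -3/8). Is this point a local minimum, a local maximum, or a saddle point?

The Hessian of psi is constant: H = [[2, 2], [2, 10]].
det(H) = 2·10 − 2² = 16.
det(H) > 0 and tr(H) = 12 > 0, so H is positive definite and the point is a local minimum.

local minimum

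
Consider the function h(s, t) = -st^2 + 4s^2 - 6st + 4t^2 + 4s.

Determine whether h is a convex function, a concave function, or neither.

neither

The term -st^2 is cubic, so the Hessian is not constant.
∂²h/∂t² = -2s + 8, which takes both signs as s varies (negative for sufficiently large s). A diagonal entry of the Hessian changing sign means the Hessian is neither positive- nor negative-semidefinite on all of R^2.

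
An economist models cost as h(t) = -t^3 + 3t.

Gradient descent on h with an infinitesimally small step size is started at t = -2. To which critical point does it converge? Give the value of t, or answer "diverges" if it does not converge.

-1

h'(t) = -3(t - 1)(t + 1), so h'(-2) = -9.
Gradient descent moves in the -h' direction, i.e. t is increasing.
The nearest critical point in that direction is t = -1, where h'' = 6 > 0 (a local minimum). The iterate converges there.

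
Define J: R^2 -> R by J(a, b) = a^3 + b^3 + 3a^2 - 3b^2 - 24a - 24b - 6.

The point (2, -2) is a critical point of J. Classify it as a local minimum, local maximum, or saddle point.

The mixed partial ∂²J/∂a∂b is 0, so the Hessian at any point is diag(J_aa, J_bb) = diag(6(a + 1), 6(b - 1)).
At (2, -2): H = diag(18, -18).
The eigenvalues have opposite signs, so H is indefinite: a saddle point.

saddle point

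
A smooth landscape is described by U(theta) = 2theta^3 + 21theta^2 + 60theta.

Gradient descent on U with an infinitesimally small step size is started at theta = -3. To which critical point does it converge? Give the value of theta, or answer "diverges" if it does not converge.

U'(theta) = 6(theta + 2)(theta + 5), so U'(-3) = -12.
Gradient descent moves in the -U' direction, i.e. theta is increasing.
The nearest critical point in that direction is theta = -2, where U'' = 18 > 0 (a local minimum). The iterate converges there.

-2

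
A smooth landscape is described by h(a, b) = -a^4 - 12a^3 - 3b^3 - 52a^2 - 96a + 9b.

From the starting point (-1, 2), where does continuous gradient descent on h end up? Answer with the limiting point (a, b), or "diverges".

h is separable, so gradient descent decouples: a follows -∂h/∂a, b follows -∂h/∂b.
∂h/∂a = -4(a + 2)(a + 3)(a + 4); at a=-1 this is -24, so a increases.
∂h/∂b = -9(b - 1)(b + 1); at b=2 this is -27, so b increases.
The a-coordinate has no critical point in that direction and runs off to infinity.

diverges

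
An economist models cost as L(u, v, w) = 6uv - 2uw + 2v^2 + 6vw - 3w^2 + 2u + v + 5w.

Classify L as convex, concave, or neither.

L is quadratic, so its Hessian is the constant matrix H = [[0, 6, -2], [6, 4, 6], [-2, 6, -6]].
Leading principal minors: 0, -36, 56.
Neither pattern holds ⇒ H is indefinite ⇒ neither convex nor concave.

neither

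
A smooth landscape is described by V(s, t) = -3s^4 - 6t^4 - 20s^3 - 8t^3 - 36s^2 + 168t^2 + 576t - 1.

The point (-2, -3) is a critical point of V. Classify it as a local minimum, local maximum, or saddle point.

The mixed partial ∂²V/∂s∂t is 0, so the Hessian at any point is diag(V_ss, V_tt) = diag(-12(3s^2 + 10s + 6), 24(-3t^2 - 2t + 14)).
At (-2, -3): H = diag(24, -168).
The eigenvalues have opposite signs, so H is indefinite: a saddle point.

saddle point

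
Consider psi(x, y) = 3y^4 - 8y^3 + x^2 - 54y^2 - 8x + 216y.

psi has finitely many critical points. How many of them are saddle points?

1

psi separates as a function of x plus a function of y, so ∇psi=0 decouples.
∂psi/∂x = 2(x - 4) = 0 at x ∈ {4}; ∂psi/∂y = 12(y - 3)(y - 2)(y + 3) = 0 at y ∈ {-3, 2, 3}.
The Hessian is diagonal: diag(psi_xx, psi_yy). Second derivatives: psi_xx(4)=2; psi_yy(-3)=360, psi_yy(2)=-60, psi_yy(3)=72.
Saddle points occur where the two diagonal entries have opposite signs: (4, 2). Count: 1.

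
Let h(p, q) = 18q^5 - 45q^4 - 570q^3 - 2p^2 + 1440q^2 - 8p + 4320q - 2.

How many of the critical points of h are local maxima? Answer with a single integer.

h separates as a function of p plus a function of q, so ∇h=0 decouples.
∂h/∂p = -4(p + 2) = 0 at p ∈ {-2}; ∂h/∂q = 90(q - 4)(q - 3)(q + 1)(q + 4) = 0 at q ∈ {-4, -1, 3, 4}.
The Hessian is diagonal: diag(h_pp, h_qq). Second derivatives: h_pp(-2)=-4; h_qq(-4)=-15120, h_qq(-1)=5400, h_qq(3)=-2520, h_qq(4)=3600.
Local maxima occur where both diagonal entries negative: (-2, -4), (-2, 3). Count: 2.

2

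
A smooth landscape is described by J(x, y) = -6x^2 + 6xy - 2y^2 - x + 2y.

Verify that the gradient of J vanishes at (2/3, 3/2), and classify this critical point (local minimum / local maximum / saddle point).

∇J = (-12x + 6y - 1, 6x - 4y + 2); substituting (2/3, 3/2) gives ∇J = (0, 0), so (2/3, 3/2) is indeed a critical point.
The Hessian of J is constant: H = [[-12, 6], [6, -4]].
det(H) = (-12)·(-4) − 6² = 12.
det(H) > 0 and tr(H) = -16 < 0, so H is negative definite and the point is a local maximum.

local maximum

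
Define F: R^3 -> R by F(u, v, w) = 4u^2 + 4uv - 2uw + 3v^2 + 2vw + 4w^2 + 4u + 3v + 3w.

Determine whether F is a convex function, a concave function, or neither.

F is quadratic, so its Hessian is the constant matrix H = [[8, 4, -2], [4, 6, 2], [-2, 2, 8]].
Leading principal minors: 8, 32, 168.
All positive ⇒ H ≻ 0 ⇒ convex.

convex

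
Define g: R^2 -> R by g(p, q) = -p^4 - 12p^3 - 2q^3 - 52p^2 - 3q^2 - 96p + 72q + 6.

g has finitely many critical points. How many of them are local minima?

g separates as a function of p plus a function of q, so ∇g=0 decouples.
∂g/∂p = -4(p + 2)(p + 3)(p + 4) = 0 at p ∈ {-4, -3, -2}; ∂g/∂q = -6(q - 3)(q + 4) = 0 at q ∈ {-4, 3}.
The Hessian is diagonal: diag(g_pp, g_qq). Second derivatives: g_pp(-4)=-8, g_pp(-3)=4, g_pp(-2)=-8; g_qq(-4)=42, g_qq(3)=-42.
Local minima occur where both diagonal entries positive: (-3, -4). Count: 1.

1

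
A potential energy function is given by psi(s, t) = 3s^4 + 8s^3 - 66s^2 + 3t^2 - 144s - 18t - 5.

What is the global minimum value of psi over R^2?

-599

psi(s,t) separates as P(s) + Q(t) − 5, so its minimum is min P + min Q − 5.
P'(s) = 12(s - 3)(s + 1)(s + 4) vanishes at s ∈ {-4, -1, 3}; Q'(t) = 6(t - 3) vanishes at t ∈ {3}.
Local minima of P (where P''>0): P(-4)=-224, P(3)=-567. Local minima of Q: Q(3)=-27.
So the global minimum of psi is P(3) + Q(3) − 5 = -567 − 27 − 5 = -599, attained at (3, 3).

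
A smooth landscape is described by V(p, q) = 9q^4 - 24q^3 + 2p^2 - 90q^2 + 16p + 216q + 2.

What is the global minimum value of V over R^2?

V(p,q) separates as A(p) + B(q) + 2, so its minimum is min A + min B + 2.
A'(p) = 4p + 16 vanishes at p ∈ {-4}; B'(q) = 36(q - 3)(q - 1)(q + 2) vanishes at q ∈ {-2, 1, 3}.
Local minima of A (where A''>0): A(-4)=-32. Local minima of B: B(-2)=-456, B(3)=-81.
So the global minimum of V is A(-4) + B(-2) + 2 = -32 − 456 + 2 = -486, attained at (-4, -2).

-486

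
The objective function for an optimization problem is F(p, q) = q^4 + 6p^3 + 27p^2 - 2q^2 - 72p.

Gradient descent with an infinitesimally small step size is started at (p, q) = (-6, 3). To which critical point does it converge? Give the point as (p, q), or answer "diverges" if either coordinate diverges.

F is separable, so gradient descent decouples: p follows -∂F/∂p, q follows -∂F/∂q.
∂F/∂p = 18(p - 1)(p + 4); at p=-6 this is 252, so p decreases.
∂F/∂q = 4q(q - 1)(q + 1); at q=3 this is 96, so q decreases.
The p-coordinate has no critical point in that direction and runs off to infinity.

diverges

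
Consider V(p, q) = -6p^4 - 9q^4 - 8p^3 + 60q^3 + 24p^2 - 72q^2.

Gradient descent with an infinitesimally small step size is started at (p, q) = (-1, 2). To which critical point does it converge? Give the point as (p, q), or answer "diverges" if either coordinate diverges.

(0, 1)

V is separable, so gradient descent decouples: p follows -∂V/∂p, q follows -∂V/∂q.
∂V/∂p = -24p(p - 1)(p + 2); at p=-1 this is -48, so p increases.
∂V/∂q = -36q(q - 4)(q - 1); at q=2 this is 144, so q decreases.
p converges to its nearest critical value 0 (a local min of the p-part); q converges to 1. The iterate converges to (0, 1).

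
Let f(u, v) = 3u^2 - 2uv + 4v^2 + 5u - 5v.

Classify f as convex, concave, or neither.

f is quadratic, so its Hessian is the constant matrix H = [[6, -2], [-2, 8]].
det(H) = 44, tr(H) = 14.
det(H) > 0 and tr(H) > 0, so H is positive definite everywhere: convex.

convex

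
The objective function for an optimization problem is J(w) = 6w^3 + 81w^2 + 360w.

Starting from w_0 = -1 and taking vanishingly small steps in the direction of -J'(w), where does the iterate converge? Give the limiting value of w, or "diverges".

-4

J'(w) = 18(w + 4)(w + 5), so J'(-1) = 216.
Gradient descent moves in the -J' direction, i.e. w is decreasing.
The nearest critical point in that direction is w = -4, where J'' = 18 > 0 (a local minimum). The iterate converges there.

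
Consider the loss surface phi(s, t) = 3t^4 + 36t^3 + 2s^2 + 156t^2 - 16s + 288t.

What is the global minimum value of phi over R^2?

-224

phi(s,t) separates as P(s) + Q(t), so its minimum is min P + min Q.
P'(s) = 4s - 16 vanishes at s ∈ {4}; Q'(t) = 12(t + 2)(t + 3)(t + 4) vanishes at t ∈ {-4, -3, -2}.
Local minima of P (where P''>0): P(4)=-32. Local minima of Q: Q(-4)=-192, Q(-2)=-192.
So the global minimum of phi is P(4) + Q(-4) = -32 − 192 = -224, attained at (4, -4).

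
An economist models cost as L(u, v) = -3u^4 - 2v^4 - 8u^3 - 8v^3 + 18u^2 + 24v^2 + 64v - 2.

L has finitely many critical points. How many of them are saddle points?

4

L separates as a function of u plus a function of v, so ∇L=0 decouples.
∂L/∂u = -12u(u - 1)(u + 3) = 0 at u ∈ {-3, 0, 1}; ∂L/∂v = -8(v - 2)(v + 1)(v + 4) = 0 at v ∈ {-4, -1, 2}.
The Hessian is diagonal: diag(L_uu, L_vv). Second derivatives: L_uu(-3)=-144, L_uu(0)=36, L_uu(1)=-48; L_vv(-4)=-144, L_vv(-1)=72, L_vv(2)=-144.
Saddle points occur where the two diagonal entries have opposite signs: (-3, -1), (0, -4), (0, 2), (1, -1). Count: 4.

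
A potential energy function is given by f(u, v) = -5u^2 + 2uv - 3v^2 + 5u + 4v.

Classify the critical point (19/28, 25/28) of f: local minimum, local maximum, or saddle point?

The Hessian of f is constant: H = [[-10, 2], [2, -6]].
det(H) = (-10)·(-6) − 2² = 56.
det(H) > 0 and tr(H) = -16 < 0, so H is negative definite and the point is a local maximum.

local maximum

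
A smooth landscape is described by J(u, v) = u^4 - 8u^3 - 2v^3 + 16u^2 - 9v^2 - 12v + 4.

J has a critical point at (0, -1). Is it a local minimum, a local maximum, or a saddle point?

saddle point

The mixed partial ∂²J/∂u∂v is 0, so the Hessian at any point is diag(J_uu, J_vv) = diag(4(3u^2 - 12u + 8), -6(2v + 3)).
At (0, -1): H = diag(32, -6).
The eigenvalues have opposite signs, so H is indefinite: a saddle point.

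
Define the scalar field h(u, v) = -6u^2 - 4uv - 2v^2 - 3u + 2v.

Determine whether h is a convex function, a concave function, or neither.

h is quadratic, so its Hessian is the constant matrix H = [[-12, -4], [-4, -4]].
det(H) = 32, tr(H) = -16.
det(H) > 0 and tr(H) < 0, so H is negative definite everywhere: concave.

concave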